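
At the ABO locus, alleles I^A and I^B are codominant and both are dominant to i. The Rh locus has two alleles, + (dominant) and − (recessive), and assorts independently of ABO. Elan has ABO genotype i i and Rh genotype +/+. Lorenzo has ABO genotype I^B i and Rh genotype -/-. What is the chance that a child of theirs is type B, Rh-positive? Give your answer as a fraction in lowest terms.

ABO cross i i × I^B i → offspring phenotypes: 1/2 O, 1/2 B.
Rh cross +/+ × -/- → 1 Rh+.
Independent loci: P(type B, Rh-positive) = 1/2 × 1 = 1/2.

1/2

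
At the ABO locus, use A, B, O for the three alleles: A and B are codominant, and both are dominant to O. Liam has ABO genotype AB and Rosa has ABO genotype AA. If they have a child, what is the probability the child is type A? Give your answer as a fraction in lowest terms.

1/2

ABO cross AB × AA → offspring phenotypes: 1/2 A, 1/2 AB.
So P(type A) = 1/2.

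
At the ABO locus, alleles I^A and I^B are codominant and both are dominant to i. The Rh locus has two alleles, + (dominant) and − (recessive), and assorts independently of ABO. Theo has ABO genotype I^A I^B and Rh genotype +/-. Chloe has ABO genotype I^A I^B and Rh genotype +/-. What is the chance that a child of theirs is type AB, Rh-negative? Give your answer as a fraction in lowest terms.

ABO cross I^A I^B × I^A I^B → offspring phenotypes: 1/4 A, 1/4 B, 1/2 AB.
Rh cross +/- × +/- → 3/4 Rh+, 1/4 Rh-.
Independent loci: P(type AB, Rh-negative) = 1/2 × 1/4 = 1/8.

1/8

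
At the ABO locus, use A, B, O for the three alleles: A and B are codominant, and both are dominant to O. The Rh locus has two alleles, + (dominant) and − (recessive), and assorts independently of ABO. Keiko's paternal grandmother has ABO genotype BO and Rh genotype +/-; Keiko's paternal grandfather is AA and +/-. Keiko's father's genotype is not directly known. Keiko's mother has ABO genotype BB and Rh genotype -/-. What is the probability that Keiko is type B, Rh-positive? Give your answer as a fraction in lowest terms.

1/4

Keiko's father's ABO genotype from BO × AA: 1/2 AB, 1/2 AO.
Crossing each possibility with the mother BB and summing P(type B): 1/2·1/2 + 1/2·1/2 = 1/2.
Similarly for Rh via the father's Rh distribution: P(Rh+) = 1/2.
Independent loci: 1/2 × 1/2 = 1/4.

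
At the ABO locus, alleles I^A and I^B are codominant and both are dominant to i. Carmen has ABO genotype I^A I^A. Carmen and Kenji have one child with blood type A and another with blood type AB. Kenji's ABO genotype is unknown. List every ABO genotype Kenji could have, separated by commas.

For each candidate genotype of Kenji, check whether crossing it with I^A I^A can produce every observed child phenotype.
  I^A I^A → possible child types {A} ✗
  I^A I^B → possible child types {A, AB} ✓
  I^A i → possible child types {A} ✗
  I^B I^B → possible child types {AB} ✗
  I^B i → possible child types {A, AB} ✓
  i i → possible child types {A} ✗

I^A I^B, I^B i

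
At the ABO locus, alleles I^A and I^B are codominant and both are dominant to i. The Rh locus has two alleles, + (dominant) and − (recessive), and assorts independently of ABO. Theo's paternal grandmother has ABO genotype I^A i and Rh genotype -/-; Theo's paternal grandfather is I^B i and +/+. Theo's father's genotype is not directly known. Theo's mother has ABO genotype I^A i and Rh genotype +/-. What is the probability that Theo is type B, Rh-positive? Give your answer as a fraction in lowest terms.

Theo's father's ABO genotype from I^A i × I^B i: 1/4 I^A I^B, 1/4 I^A i, 1/4 I^B i, 1/4 i i.
Crossing each possibility with the mother I^A i and summing P(type B): 1/4·1/4 + 1/4·0 + 1/4·1/4 + 1/4·0 = 1/8.
Similarly for Rh via the father's Rh distribution: P(Rh+) = 3/4.
Independent loci: 1/8 × 3/4 = 3/32.

3/32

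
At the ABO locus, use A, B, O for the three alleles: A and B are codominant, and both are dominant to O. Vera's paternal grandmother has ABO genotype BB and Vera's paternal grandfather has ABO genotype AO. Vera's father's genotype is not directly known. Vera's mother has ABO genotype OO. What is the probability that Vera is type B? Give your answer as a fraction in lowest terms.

1/2

Vera's father's ABO genotype from BB × AO: 1/2 AB, 1/2 BO.
Crossing each possibility with the mother OO and summing P(type B): 1/2·1/2 + 1/2·1/2 = 1/2.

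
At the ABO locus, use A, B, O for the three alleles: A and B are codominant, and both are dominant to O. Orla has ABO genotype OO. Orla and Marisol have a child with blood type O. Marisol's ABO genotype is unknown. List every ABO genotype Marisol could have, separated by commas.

For each candidate genotype of Marisol, check whether crossing it with OO can produce every observed child phenotype.
  AA → possible child types {A} ✗
  AB → possible child types {A, B} ✗
  AO → possible child types {O, A} ✓
  BB → possible child types {B} ✗
  BO → possible child types {O, B} ✓
  OO → possible child types {O} ✓

AO, BO, OO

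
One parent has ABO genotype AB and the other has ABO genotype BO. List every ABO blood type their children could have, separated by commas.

A, B, AB

Gametes from AB × BO give offspring ABO genotypes AB, AO, BB, BO, i.e. phenotypes A, B, AB.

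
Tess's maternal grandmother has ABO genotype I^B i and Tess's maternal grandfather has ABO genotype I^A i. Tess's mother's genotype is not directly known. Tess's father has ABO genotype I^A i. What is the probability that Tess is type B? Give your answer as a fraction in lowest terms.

1/8

Tess's mother's ABO genotype from I^B i × I^A i: 1/4 I^A I^B, 1/4 I^A i, 1/4 I^B i, 1/4 i i.
Crossing each possibility with the father I^A i and summing P(type B): 1/4·1/4 + 1/4·0 + 1/4·1/4 + 1/4·0 = 1/8.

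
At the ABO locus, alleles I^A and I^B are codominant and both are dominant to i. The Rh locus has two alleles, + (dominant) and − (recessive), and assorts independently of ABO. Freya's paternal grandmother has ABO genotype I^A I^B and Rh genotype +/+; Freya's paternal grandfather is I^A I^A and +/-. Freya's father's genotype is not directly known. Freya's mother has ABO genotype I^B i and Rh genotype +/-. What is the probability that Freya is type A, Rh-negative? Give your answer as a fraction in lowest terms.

Freya's father's ABO genotype from I^A I^B × I^A I^A: 1/2 I^A I^A, 1/2 I^A I^B.
Crossing each possibility with the mother I^B i and summing P(type A): 1/2·1/2 + 1/2·1/4 = 3/8.
Similarly for Rh via the father's Rh distribution: P(Rh-) = 1/8.
Independent loci: 3/8 × 1/8 = 3/64.

3/64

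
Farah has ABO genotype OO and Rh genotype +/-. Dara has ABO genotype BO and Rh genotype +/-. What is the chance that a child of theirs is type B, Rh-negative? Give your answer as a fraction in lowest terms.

ABO cross OO × BO → offspring phenotypes: 1/2 O, 1/2 B.
Rh cross +/- × +/- → 3/4 Rh+, 1/4 Rh-.
Independent loci: P(type B, Rh-negative) = 1/2 × 1/4 = 1/8.

1/8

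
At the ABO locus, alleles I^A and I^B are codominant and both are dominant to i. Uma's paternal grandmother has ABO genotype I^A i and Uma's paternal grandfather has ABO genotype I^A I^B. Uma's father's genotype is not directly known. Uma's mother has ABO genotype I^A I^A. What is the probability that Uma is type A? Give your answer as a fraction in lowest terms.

3/4

Uma's father's ABO genotype from I^A i × I^A I^B: 1/4 I^A I^A, 1/4 I^A I^B, 1/4 I^A i, 1/4 I^B i.
Crossing each possibility with the mother I^A I^A and summing P(type A): 1/4·1 + 1/4·1/2 + 1/4·1 + 1/4·1/2 = 3/4.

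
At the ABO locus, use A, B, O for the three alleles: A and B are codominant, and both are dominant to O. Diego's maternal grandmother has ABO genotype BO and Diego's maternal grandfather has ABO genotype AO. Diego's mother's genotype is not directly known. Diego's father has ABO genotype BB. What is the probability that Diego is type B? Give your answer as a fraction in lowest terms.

3/4

Diego's mother's ABO genotype from BO × AO: 1/4 AB, 1/4 AO, 1/4 BO, 1/4 OO.
Crossing each possibility with the father BB and summing P(type B): 1/4·1/2 + 1/4·1/2 + 1/4·1 + 1/4·1 = 3/4.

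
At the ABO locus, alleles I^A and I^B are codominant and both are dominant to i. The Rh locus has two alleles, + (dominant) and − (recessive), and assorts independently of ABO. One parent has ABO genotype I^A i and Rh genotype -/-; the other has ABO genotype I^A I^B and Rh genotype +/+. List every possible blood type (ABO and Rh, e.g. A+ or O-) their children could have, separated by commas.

A+, B+, AB+

Gametes from I^A i × I^A I^B give offspring ABO genotypes I^A I^A, I^A I^B, I^A i, I^B i, i.e. phenotypes A, B, AB.
Rh cross -/- × +/+ → phenotypes Rh+.
Combining independently: A+, B+, AB+.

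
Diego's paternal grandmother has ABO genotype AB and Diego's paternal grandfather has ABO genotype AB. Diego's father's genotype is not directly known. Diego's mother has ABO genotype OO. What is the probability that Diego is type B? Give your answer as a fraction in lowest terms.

1/2

Diego's father's ABO genotype from AB × AB: 1/4 AA, 1/2 AB, 1/4 BB.
Crossing each possibility with the mother OO and summing P(type B): 1/4·0 + 1/2·1/2 + 1/4·1 = 1/2.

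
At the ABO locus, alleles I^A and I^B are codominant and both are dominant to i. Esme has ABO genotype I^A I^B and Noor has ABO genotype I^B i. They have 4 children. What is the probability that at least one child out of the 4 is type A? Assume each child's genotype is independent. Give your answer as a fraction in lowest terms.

175/256

ABO cross I^A I^B × I^B i → 1/4 A, 1/2 B, 1/4 AB.
So P(type A) = 1/4 per child.
P(none) = (3/4)^4 = 81/256; P(at least one) = 1 − 81/256 = 175/256.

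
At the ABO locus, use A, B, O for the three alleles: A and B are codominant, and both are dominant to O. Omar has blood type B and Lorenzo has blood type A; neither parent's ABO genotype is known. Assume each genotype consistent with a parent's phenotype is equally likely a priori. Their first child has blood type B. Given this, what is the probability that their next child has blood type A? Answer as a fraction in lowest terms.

Possible genotypes: Omar ∈ {BB, BO}; Lorenzo ∈ {AA, AO}.
Weight each parental genotype pair by prior × P(type-B child):
  BB × AO: posterior weight 2/3; P(next child type A) = 0.
  BO × AO: posterior weight 1/3; P(next child type A) = 1/4.
Weighted sum = 1/12.

1/12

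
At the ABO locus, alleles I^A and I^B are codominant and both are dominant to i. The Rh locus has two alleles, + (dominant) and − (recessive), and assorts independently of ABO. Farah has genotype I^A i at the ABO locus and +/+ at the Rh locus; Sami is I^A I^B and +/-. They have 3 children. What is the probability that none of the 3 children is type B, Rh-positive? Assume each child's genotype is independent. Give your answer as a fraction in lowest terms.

27/64

ABO cross I^A i × I^A I^B → 1/2 A, 1/4 B, 1/4 AB.
Rh cross +/+ × +/- → 1 Rh+; so P(type B, Rh-positive) = 1/4 × 1 = 1/4 per child.
P(not type B, Rh-positive) = 3/4 for one child; (3/4)^3 = 27/64.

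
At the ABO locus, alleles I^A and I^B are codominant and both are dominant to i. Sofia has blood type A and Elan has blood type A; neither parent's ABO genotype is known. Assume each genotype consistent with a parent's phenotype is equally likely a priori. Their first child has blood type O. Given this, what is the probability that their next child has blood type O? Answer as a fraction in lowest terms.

Possible genotypes: Sofia ∈ {I^A I^A, I^A i}; Elan ∈ {I^A I^A, I^A i}.
Weight each parental genotype pair by prior × P(type-O child):
  I^A i × I^A i: posterior weight 1; P(next child type O) = 1/4.
Weighted sum = 1/4.

1/4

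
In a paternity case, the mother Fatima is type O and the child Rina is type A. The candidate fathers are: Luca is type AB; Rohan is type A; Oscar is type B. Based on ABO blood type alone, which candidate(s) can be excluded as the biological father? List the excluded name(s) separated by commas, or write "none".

Oscar

A candidate is excluded only if no genotype consistent with his phenotype could produce a type A child with a type O mother.
Oscar (type B): no genotype consistent with that phenotype can produce a type-A child with a type-O mother.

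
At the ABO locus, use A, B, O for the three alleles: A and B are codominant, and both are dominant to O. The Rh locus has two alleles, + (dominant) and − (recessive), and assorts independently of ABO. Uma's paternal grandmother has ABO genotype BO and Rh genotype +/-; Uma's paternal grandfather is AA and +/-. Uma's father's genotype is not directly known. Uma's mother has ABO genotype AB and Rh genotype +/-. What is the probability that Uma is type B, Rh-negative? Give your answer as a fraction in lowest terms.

1/16

Uma's father's ABO genotype from BO × AA: 1/2 AB, 1/2 AO.
Crossing each possibility with the mother AB and summing P(type B): 1/2·1/4 + 1/2·1/4 = 1/4.
Similarly for Rh via the father's Rh distribution: P(Rh-) = 1/4.
Independent loci: 1/4 × 1/4 = 1/16.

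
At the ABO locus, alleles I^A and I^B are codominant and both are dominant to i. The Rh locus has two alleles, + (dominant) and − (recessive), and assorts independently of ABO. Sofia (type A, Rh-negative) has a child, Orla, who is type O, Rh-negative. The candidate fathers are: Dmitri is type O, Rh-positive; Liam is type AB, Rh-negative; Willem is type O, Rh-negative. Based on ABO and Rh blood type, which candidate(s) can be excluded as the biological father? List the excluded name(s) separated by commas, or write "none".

Liam

A candidate is excluded only if no genotype consistent with his phenotype could produce a type O, Rh-negative child with a type A, Rh-negative mother.
Liam (type AB, Rh-): no genotype consistent with that phenotype can produce a type-O Rh- child with a type-A mother.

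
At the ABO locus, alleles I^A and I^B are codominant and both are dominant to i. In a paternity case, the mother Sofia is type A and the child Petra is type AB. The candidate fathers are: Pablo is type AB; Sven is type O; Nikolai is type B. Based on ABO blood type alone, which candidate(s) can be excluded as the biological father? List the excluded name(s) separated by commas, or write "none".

Sven

A candidate is excluded only if no genotype consistent with his phenotype could produce a type AB child with a type A mother.
Sven (type O): no genotype consistent with that phenotype can produce a type-AB child with a type-A mother.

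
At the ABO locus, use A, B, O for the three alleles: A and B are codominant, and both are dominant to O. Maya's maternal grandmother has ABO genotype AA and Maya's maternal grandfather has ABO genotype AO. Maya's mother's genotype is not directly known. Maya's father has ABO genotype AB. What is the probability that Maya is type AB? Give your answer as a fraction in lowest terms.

3/8

Maya's mother's ABO genotype from AA × AO: 1/2 AA, 1/2 AO.
Crossing each possibility with the father AB and summing P(type AB): 1/2·1/2 + 1/2·1/4 = 3/8.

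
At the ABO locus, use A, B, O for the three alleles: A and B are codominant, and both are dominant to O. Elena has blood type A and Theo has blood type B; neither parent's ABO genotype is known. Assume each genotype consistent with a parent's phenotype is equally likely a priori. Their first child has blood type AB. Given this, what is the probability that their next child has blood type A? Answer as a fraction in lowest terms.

Possible genotypes: Elena ∈ {AA, AO}; Theo ∈ {BB, BO}.
Weight each parental genotype pair by prior × P(type-AB child):
  AA × BB: posterior weight 4/9; P(next child type A) = 0.
  AA × BO: posterior weight 2/9; P(next child type A) = 1/2.
  AO × BB: posterior weight 2/9; P(next child type A) = 0.
  AO × BO: posterior weight 1/9; P(next child type A) = 1/4.
Weighted sum = 5/36.

5/36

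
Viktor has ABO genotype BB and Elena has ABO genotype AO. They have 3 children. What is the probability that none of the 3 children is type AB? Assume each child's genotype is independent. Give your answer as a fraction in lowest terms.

1/8

ABO cross BB × AO → 1/2 B, 1/2 AB.
So P(type AB) = 1/2 per child.
P(not type AB) = 1/2 for one child; (1/2)^3 = 1/8.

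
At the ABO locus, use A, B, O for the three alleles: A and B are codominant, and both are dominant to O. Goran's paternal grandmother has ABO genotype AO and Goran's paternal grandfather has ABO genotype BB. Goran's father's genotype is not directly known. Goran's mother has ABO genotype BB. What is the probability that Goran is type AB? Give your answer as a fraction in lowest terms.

Goran's father's ABO genotype from AO × BB: 1/2 AB, 1/2 BO.
Crossing each possibility with the mother BB and summing P(type AB): 1/2·1/2 + 1/2·0 = 1/4.

1/4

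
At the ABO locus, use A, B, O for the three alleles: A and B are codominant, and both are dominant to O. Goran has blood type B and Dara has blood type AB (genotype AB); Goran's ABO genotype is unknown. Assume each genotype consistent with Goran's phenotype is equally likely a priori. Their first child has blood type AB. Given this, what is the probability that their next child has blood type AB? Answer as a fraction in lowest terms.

Possible genotypes: Goran ∈ {BB, BO}; Dara ∈ {AB}.
Weight each parental genotype pair by prior × P(type-AB child):
  BB × AB: posterior weight 2/3; P(next child type AB) = 1/2.
  BO × AB: posterior weight 1/3; P(next child type AB) = 1/4.
Weighted sum = 5/12.

5/12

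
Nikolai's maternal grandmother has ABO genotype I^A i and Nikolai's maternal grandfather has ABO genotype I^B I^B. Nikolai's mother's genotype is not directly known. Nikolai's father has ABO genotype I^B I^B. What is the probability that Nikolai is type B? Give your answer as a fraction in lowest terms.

Nikolai's mother's ABO genotype from I^A i × I^B I^B: 1/2 I^A I^B, 1/2 I^B i.
Crossing each possibility with the father I^B I^B and summing P(type B): 1/2·1/2 + 1/2·1 = 3/4.

3/4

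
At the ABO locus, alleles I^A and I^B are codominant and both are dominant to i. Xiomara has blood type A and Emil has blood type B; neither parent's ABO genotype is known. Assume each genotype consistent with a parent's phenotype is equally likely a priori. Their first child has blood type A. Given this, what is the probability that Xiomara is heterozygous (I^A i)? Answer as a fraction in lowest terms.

Possible genotypes: Xiomara ∈ {I^A I^A, I^A i}; Emil ∈ {I^B I^B, I^B i}.
Weight each parental genotype pair by prior × P(type-A child):
  I^A I^A × I^B i: posterior weight 2/3.
  I^A i × I^B i: posterior weight 1/3.
Sum the posterior weight over pairs where Xiomara is I^A i: 1/3.

1/3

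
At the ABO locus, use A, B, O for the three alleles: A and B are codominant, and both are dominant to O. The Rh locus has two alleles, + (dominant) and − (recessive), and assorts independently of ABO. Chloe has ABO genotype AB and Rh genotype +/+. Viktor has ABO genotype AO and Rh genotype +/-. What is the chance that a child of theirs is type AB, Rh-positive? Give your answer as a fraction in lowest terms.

1/4

ABO cross AB × AO → offspring phenotypes: 1/2 A, 1/4 B, 1/4 AB.
Rh cross +/+ × +/- → 1 Rh+.
Independent loci: P(type AB, Rh-positive) = 1/4 × 1 = 1/4.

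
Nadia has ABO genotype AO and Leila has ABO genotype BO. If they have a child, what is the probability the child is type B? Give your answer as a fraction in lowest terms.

1/4

ABO cross AO × BO → offspring phenotypes: 1/4 O, 1/4 A, 1/4 B, 1/4 AB.
So P(type B) = 1/4.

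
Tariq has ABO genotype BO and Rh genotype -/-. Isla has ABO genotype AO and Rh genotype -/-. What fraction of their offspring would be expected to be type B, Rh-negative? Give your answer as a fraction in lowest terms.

1/4

ABO cross BO × AO → offspring phenotypes: 1/4 O, 1/4 A, 1/4 B, 1/4 AB.
Rh cross -/- × -/- → 1 Rh-.
Independent loci: P(type B, Rh-negative) = 1/4 × 1 = 1/4.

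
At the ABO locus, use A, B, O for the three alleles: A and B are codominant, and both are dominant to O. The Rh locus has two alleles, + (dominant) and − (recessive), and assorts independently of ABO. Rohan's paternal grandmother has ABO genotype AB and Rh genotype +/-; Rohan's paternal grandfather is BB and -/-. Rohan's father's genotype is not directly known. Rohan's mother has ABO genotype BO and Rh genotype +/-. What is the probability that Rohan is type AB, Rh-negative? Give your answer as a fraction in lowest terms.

Rohan's father's ABO genotype from AB × BB: 1/2 AB, 1/2 BB.
Crossing each possibility with the mother BO and summing P(type AB): 1/2·1/4 + 1/2·0 = 1/8.
Similarly for Rh via the father's Rh distribution: P(Rh-) = 3/8.
Independent loci: 1/8 × 3/8 = 3/64.

3/64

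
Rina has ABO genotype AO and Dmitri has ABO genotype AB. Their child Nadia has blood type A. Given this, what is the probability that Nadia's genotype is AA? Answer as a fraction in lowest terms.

Cross AO × AB → 1/4 AA, 1/4 AB, 1/4 AO, 1/4 BO.
Type-A genotypes among offspring: AA (1/4), AO (1/4); total 1/2.
P(AA | type A) = (1/4) / (1/2) = 1/2.

1/2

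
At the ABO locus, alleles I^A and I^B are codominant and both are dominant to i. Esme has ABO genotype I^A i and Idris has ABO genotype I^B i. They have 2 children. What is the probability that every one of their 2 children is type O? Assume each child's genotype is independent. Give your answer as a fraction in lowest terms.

ABO cross I^A i × I^B i → 1/4 O, 1/4 A, 1/4 B, 1/4 AB.
So P(type O) = 1/4 per child.
All 2 independent: (1/4)^2 = 1/16.

1/16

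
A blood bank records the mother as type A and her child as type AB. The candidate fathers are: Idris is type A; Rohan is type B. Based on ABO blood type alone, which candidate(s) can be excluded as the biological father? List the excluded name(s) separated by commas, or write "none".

A candidate is excluded only if no genotype consistent with his phenotype could produce a type AB child with a type A mother.
Idris (type A): no genotype consistent with that phenotype can produce a type-AB child with a type-A mother.

Idris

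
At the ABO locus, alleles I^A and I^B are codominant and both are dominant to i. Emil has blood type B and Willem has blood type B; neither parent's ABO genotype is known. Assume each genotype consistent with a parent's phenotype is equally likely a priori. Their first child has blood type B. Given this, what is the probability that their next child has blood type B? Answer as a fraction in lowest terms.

Possible genotypes: Emil ∈ {I^B I^B, I^B i}; Willem ∈ {I^B I^B, I^B i}.
Weight each parental genotype pair by prior × P(type-B child):
  I^B I^B × I^B I^B: posterior weight 4/15; P(next child type B) = 1.
  I^B I^B × I^B i: posterior weight 4/15; P(next child type B) = 1.
  I^B i × I^B I^B: posterior weight 4/15; P(next child type B) = 1.
  I^B i × I^B i: posterior weight 1/5; P(next child type B) = 3/4.
Weighted sum = 19/20.

19/20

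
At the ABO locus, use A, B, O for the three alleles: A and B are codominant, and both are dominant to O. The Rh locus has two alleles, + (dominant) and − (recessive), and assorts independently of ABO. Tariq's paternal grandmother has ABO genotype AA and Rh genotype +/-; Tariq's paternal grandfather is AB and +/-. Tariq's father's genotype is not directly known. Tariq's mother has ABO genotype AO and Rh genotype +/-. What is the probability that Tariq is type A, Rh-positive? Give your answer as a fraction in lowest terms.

Tariq's father's ABO genotype from AA × AB: 1/2 AA, 1/2 AB.
Crossing each possibility with the mother AO and summing P(type A): 1/2·1 + 1/2·1/2 = 3/4.
Similarly for Rh via the father's Rh distribution: P(Rh+) = 3/4.
Independent loci: 3/4 × 3/4 = 9/16.

9/16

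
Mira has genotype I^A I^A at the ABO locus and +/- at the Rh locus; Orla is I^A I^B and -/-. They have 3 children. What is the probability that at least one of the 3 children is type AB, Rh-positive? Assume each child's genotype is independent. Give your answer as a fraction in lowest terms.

ABO cross I^A I^A × I^A I^B → 1/2 A, 1/2 AB.
Rh cross +/- × -/- → 1/2 Rh+, 1/2 Rh-; so P(type AB, Rh-positive) = 1/2 × 1/2 = 1/4 per child.
P(none) = (3/4)^3 = 27/64; P(at least one) = 1 − 27/64 = 37/64.

37/64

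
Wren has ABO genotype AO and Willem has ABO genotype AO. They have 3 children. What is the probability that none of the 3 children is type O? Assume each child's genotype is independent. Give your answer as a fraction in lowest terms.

ABO cross AO × AO → 1/4 O, 3/4 A.
So P(type O) = 1/4 per child.
P(not type O) = 3/4 for one child; (3/4)^3 = 27/64.

27/64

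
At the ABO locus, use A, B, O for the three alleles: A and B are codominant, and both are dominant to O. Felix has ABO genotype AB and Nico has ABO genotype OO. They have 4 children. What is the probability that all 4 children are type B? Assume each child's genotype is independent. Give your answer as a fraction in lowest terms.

ABO cross AB × OO → 1/2 A, 1/2 B.
So P(type B) = 1/2 per child.
All 4 independent: (1/2)^4 = 1/16.

1/16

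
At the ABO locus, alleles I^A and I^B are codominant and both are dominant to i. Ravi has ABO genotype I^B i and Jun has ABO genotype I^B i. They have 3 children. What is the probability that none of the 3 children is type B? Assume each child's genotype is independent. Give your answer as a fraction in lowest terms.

ABO cross I^B i × I^B i → 1/4 O, 3/4 B.
So P(type B) = 3/4 per child.
P(not type B) = 1/4 for one child; (1/4)^3 = 1/64.

1/64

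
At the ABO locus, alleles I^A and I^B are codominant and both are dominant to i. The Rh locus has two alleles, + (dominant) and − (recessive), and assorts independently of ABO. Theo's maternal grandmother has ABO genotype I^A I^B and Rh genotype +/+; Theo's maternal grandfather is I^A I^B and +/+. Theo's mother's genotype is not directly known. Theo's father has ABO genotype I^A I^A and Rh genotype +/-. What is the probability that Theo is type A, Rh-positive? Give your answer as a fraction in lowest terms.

1/2

Theo's mother's ABO genotype from I^A I^B × I^A I^B: 1/4 I^A I^A, 1/2 I^A I^B, 1/4 I^B I^B.
Crossing each possibility with the father I^A I^A and summing P(type A): 1/4·1 + 1/2·1/2 + 1/4·0 = 1/2.
Similarly for Rh via the mother's Rh distribution: P(Rh+) = 1.
Independent loci: 1/2 × 1 = 1/2.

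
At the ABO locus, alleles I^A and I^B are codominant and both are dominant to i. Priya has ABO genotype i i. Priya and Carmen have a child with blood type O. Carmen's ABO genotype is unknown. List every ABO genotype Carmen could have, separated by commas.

For each candidate genotype of Carmen, check whether crossing it with i i can produce every observed child phenotype.
  I^A I^A → possible child types {A} ✗
  I^A I^B → possible child types {A, B} ✗
  I^A i → possible child types {O, A} ✓
  I^B I^B → possible child types {B} ✗
  I^B i → possible child types {O, B} ✓
  i i → possible child types {O} ✓

I^A i, I^B i, i i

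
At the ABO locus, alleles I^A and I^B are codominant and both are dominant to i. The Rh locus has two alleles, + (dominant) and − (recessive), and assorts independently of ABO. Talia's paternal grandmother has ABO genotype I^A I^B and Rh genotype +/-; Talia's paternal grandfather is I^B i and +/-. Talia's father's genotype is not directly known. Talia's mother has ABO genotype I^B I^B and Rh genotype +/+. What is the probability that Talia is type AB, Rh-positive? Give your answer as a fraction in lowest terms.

Talia's father's ABO genotype from I^A I^B × I^B i: 1/4 I^A I^B, 1/4 I^A i, 1/4 I^B I^B, 1/4 I^B i.
Crossing each possibility with the mother I^B I^B and summing P(type AB): 1/4·1/2 + 1/4·1/2 + 1/4·0 + 1/4·0 = 1/4.
Similarly for Rh via the father's Rh distribution: P(Rh+) = 1.
Independent loci: 1/4 × 1 = 1/4.

1/4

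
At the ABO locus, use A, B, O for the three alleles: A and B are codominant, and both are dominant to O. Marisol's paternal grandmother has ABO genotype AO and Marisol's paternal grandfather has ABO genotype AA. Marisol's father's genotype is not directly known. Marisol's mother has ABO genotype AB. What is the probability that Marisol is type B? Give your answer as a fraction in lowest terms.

1/8

Marisol's father's ABO genotype from AO × AA: 1/2 AA, 1/2 AO.
Crossing each possibility with the mother AB and summing P(type B): 1/2·0 + 1/2·1/4 = 1/8.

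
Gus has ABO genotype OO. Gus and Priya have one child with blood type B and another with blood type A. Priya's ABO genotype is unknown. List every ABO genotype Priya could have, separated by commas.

AB

For each candidate genotype of Priya, check whether crossing it with OO can produce every observed child phenotype.
  AA → possible child types {A} ✗
  AB → possible child types {A, B} ✓
  AO → possible child types {O, A} ✗
  BB → possible child types {B} ✗
  BO → possible child types {O, B} ✗
  OO → possible child types {O} ✗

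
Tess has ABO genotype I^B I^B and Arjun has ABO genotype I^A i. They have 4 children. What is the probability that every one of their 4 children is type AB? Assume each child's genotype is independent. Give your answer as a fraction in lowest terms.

ABO cross I^B I^B × I^A i → 1/2 B, 1/2 AB.
So P(type AB) = 1/2 per child.
All 4 independent: (1/2)^4 = 1/16.

1/16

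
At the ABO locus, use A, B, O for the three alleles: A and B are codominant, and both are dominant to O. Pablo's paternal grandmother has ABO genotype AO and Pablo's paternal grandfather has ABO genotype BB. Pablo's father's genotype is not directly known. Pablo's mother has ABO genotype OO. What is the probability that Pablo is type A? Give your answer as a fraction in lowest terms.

Pablo's father's ABO genotype from AO × BB: 1/2 AB, 1/2 BO.
Crossing each possibility with the mother OO and summing P(type A): 1/2·1/2 + 1/2·0 = 1/4.

1/4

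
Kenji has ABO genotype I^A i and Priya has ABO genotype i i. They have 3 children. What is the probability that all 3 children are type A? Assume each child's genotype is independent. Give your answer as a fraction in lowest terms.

1/8

ABO cross I^A i × i i → 1/2 O, 1/2 A.
So P(type A) = 1/2 per child.
All 3 independent: (1/2)^3 = 1/8.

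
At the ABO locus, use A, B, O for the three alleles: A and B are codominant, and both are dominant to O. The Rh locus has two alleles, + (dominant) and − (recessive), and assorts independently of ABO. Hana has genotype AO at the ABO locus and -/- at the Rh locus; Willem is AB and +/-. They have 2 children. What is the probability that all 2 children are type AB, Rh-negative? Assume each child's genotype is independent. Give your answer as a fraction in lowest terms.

1/64

ABO cross AO × AB → 1/2 A, 1/4 B, 1/4 AB.
Rh cross -/- × +/- → 1/2 Rh+, 1/2 Rh-; so P(type AB, Rh-negative) = 1/4 × 1/2 = 1/8 per child.
All 2 independent: (1/8)^2 = 1/64.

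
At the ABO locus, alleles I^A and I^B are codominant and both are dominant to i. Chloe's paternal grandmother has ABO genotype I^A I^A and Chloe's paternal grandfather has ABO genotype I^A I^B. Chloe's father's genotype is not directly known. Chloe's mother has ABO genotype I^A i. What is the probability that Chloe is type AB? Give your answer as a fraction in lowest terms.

1/8

Chloe's father's ABO genotype from I^A I^A × I^A I^B: 1/2 I^A I^A, 1/2 I^A I^B.
Crossing each possibility with the mother I^A i and summing P(type AB): 1/2·0 + 1/2·1/4 = 1/8.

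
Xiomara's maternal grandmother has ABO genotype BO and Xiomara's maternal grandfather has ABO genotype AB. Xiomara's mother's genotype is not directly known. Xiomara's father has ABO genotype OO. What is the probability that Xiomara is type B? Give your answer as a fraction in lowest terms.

Xiomara's mother's ABO genotype from BO × AB: 1/4 AB, 1/4 AO, 1/4 BB, 1/4 BO.
Crossing each possibility with the father OO and summing P(type B): 1/4·1/2 + 1/4·0 + 1/4·1 + 1/4·1/2 = 1/2.

1/2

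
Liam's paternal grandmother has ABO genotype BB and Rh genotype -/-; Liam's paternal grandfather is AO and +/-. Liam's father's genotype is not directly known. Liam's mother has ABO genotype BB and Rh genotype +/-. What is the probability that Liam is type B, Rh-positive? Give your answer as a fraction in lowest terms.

Liam's father's ABO genotype from BB × AO: 1/2 AB, 1/2 BO.
Crossing each possibility with the mother BB and summing P(type B): 1/2·1/2 + 1/2·1 = 3/4.
Similarly for Rh via the father's Rh distribution: P(Rh+) = 5/8.
Independent loci: 3/4 × 5/8 = 15/32.

15/32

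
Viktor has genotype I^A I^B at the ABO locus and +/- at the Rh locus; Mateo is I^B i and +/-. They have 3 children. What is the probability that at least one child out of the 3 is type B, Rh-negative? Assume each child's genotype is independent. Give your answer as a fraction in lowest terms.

ABO cross I^A I^B × I^B i → 1/4 A, 1/2 B, 1/4 AB.
Rh cross +/- × +/- → 3/4 Rh+, 1/4 Rh-; so P(type B, Rh-negative) = 1/2 × 1/4 = 1/8 per child.
P(none) = (7/8)^3 = 343/512; P(at least one) = 1 − 343/512 = 169/512.

169/512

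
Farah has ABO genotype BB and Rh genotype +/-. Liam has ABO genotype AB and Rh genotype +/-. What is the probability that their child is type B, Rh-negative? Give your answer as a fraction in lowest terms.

1/8

ABO cross BB × AB → offspring phenotypes: 1/2 B, 1/2 AB.
Rh cross +/- × +/- → 3/4 Rh+, 1/4 Rh-.
Independent loci: P(type B, Rh-negative) = 1/2 × 1/4 = 1/8.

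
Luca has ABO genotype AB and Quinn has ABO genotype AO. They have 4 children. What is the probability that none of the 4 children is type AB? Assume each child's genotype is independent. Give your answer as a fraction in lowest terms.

ABO cross AB × AO → 1/2 A, 1/4 B, 1/4 AB.
So P(type AB) = 1/4 per child.
P(not type AB) = 3/4 for one child; (3/4)^4 = 81/256.

81/256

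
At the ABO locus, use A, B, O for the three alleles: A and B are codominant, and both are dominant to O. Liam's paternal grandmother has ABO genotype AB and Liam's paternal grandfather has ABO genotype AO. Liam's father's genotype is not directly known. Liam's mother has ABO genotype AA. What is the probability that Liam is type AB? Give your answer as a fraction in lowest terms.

Liam's father's ABO genotype from AB × AO: 1/4 AA, 1/4 AB, 1/4 AO, 1/4 BO.
Crossing each possibility with the mother AA and summing P(type AB): 1/4·0 + 1/4·1/2 + 1/4·0 + 1/4·1/2 = 1/4.

1/4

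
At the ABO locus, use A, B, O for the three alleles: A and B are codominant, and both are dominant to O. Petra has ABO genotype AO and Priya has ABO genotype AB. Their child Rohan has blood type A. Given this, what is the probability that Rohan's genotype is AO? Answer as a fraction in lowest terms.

1/2

Cross AO × AB → 1/4 AA, 1/4 AB, 1/4 AO, 1/4 BO.
Type-A genotypes among offspring: AA (1/4), AO (1/4); total 1/2.
P(AO | type A) = (1/4) / (1/2) = 1/2.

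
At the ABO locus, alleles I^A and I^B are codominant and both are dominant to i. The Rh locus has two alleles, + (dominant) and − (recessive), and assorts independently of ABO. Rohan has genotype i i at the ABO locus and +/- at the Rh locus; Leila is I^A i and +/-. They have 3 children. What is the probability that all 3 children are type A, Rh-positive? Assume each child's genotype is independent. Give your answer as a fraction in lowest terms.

27/512

ABO cross i i × I^A i → 1/2 O, 1/2 A.
Rh cross +/- × +/- → 3/4 Rh+, 1/4 Rh-; so P(type A, Rh-positive) = 1/2 × 3/4 = 3/8 per child.
All 3 independent: (3/8)^3 = 27/512.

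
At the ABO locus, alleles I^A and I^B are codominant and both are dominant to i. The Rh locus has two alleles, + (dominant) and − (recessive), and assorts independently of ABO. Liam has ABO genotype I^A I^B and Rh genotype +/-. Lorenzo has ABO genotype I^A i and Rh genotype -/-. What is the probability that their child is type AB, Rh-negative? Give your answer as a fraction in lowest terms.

1/8

ABO cross I^A I^B × I^A i → offspring phenotypes: 1/2 A, 1/4 B, 1/4 AB.
Rh cross +/- × -/- → 1/2 Rh+, 1/2 Rh-.
Independent loci: P(type AB, Rh-negative) = 1/4 × 1/2 = 1/8.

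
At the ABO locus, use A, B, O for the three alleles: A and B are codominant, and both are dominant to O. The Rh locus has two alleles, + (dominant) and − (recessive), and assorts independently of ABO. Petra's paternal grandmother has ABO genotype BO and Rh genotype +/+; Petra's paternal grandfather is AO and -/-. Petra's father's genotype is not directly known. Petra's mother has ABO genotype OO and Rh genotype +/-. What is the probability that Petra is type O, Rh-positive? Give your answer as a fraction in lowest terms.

Petra's father's ABO genotype from BO × AO: 1/4 AB, 1/4 AO, 1/4 BO, 1/4 OO.
Crossing each possibility with the mother OO and summing P(type O): 1/4·0 + 1/4·1/2 + 1/4·1/2 + 1/4·1 = 1/2.
Similarly for Rh via the father's Rh distribution: P(Rh+) = 3/4.
Independent loci: 1/2 × 3/4 = 3/8.

3/8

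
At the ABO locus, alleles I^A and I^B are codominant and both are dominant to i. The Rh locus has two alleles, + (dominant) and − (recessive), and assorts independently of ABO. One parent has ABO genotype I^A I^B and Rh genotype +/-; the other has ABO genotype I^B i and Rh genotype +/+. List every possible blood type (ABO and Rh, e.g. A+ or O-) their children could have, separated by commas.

A+, B+, AB+

Gametes from I^A I^B × I^B i give offspring ABO genotypes I^A I^B, I^A i, I^B I^B, I^B i, i.e. phenotypes A, B, AB.
Rh cross +/- × +/+ → phenotypes Rh+.
Combining independently: A+, B+, AB+.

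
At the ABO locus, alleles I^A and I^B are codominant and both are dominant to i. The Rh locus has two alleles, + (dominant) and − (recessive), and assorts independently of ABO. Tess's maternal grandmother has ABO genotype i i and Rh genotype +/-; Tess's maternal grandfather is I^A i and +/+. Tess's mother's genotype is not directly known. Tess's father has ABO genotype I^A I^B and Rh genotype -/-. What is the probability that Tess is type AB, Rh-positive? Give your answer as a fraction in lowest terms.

3/32

Tess's mother's ABO genotype from i i × I^A i: 1/2 I^A i, 1/2 i i.
Crossing each possibility with the father I^A I^B and summing P(type AB): 1/2·1/4 + 1/2·0 = 1/8.
Similarly for Rh via the mother's Rh distribution: P(Rh+) = 3/4.
Independent loci: 1/8 × 3/4 = 3/32.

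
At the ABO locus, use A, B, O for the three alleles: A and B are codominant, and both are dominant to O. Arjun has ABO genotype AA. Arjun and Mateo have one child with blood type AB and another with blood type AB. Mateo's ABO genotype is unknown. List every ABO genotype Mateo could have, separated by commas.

For each candidate genotype of Mateo, check whether crossing it with AA can produce every observed child phenotype.
  AA → possible child types {A} ✗
  AB → possible child types {A, AB} ✓
  AO → possible child types {A} ✗
  BB → possible child types {AB} ✓
  BO → possible child types {A, AB} ✓
  OO → possible child types {A} ✗

AB, BB, BO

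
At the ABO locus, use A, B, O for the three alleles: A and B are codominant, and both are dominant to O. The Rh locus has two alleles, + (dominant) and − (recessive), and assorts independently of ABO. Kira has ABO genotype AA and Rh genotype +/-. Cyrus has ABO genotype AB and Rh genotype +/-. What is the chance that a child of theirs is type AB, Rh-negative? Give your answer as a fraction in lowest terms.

1/8

ABO cross AA × AB → offspring phenotypes: 1/2 A, 1/2 AB.
Rh cross +/- × +/- → 3/4 Rh+, 1/4 Rh-.
Independent loci: P(type AB, Rh-negative) = 1/2 × 1/4 = 1/8.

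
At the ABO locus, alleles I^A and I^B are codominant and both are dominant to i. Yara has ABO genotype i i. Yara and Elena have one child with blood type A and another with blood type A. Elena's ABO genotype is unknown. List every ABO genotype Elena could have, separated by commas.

For each candidate genotype of Elena, check whether crossing it with i i can produce every observed child phenotype.
  I^A I^A → possible child types {A} ✓
  I^A I^B → possible child types {A, B} ✓
  I^A i → possible child types {O, A} ✓
  I^B I^B → possible child types {B} ✗
  I^B i → possible child types {O, B} ✗
  i i → possible child types {O} ✗

I^A I^A, I^A I^B, I^A i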